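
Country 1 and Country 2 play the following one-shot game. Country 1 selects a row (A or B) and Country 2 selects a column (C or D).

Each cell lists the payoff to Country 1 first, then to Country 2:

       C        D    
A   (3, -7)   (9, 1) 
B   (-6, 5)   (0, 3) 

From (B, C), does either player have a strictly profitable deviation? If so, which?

Country 1

Country 1 at (B, C) earns -6; deviating to A yields 3 — a strict improvement.
Country 2 earns 5; deviating to D yields 3 — not better.
Only Country 1 has a strictly profitable deviation.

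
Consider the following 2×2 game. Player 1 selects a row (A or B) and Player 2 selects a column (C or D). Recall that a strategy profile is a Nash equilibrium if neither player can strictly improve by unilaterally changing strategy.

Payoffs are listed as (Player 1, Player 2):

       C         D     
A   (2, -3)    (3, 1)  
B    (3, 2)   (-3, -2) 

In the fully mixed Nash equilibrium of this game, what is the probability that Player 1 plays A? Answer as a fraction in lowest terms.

Let r be the probability that Player 1 plays A. In a completely mixed equilibrium, Player 2 must be indifferent between C and D.
Player 2's expected payoff from C is −3r + 2(1−r); from D it is r − 2(1−r).
Setting these equal: −5r + 2 = 3r − 2, so r = 1/2.

1/2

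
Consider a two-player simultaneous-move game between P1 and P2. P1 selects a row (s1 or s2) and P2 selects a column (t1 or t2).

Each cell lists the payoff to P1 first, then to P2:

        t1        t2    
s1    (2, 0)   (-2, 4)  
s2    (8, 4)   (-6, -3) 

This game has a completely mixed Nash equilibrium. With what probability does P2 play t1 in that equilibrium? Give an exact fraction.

Let y be the probability that P2 plays t1. In a completely mixed equilibrium, P1 must be indifferent between s1 and s2.
P1's expected payoff from s1 is 2y − 2(1−y); from s2 it is 8y − 6(1−y).
Setting these equal: 4y − 2 = 14y − 6, so y = 2/5.

2/5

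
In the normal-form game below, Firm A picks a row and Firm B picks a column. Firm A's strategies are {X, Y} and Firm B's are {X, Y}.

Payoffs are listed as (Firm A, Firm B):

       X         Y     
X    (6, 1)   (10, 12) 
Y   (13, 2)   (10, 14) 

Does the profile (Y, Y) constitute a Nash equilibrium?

Yes

At (Y, Y), Firm A earns 10; switching to X would give 10, so Firm A has no profitable deviation.
Firm B earns 14; switching to X would give 2, so Firm B has no profitable deviation.
Neither player can gain by a unilateral deviation, so this profile is a Nash equilibrium.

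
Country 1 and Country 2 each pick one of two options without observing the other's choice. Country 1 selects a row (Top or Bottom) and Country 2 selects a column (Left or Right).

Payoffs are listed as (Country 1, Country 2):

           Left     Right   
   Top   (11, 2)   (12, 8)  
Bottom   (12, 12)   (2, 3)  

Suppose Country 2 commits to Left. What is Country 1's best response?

Against Left, Country 1 earns 11 from Top and 12 from Bottom.
So Bottom is the best response.

Bottom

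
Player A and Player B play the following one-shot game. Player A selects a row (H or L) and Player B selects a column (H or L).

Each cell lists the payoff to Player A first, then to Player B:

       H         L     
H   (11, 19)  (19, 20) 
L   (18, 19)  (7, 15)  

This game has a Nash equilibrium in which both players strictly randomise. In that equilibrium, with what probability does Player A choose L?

1/5

Let r be the probability that Player A plays H. In a completely mixed equilibrium, Player B must be indifferent between H and L.
Player B's expected payoff from H is 19r + 19(1−r); from L it is 20r + 15(1−r).
Setting these equal: 19 = 5r + 15, so r = 4/5.
Therefore Player A plays L with probability 1 − 4/5 = 1/5.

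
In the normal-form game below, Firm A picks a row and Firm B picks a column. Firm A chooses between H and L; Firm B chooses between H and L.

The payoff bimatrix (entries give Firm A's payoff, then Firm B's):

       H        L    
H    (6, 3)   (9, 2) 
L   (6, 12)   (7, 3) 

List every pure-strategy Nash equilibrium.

(H, H) and (L, H)

(H, H): Firm A gets 6 ≥ 6 from L, and Firm B gets 3 ≥ 2 from L — Nash equilibrium.
(H, L): Firm B prefers H (3 > 2) — not an equilibrium.
(L, H): Firm A gets 6 ≥ 6 from H, and Firm B gets 12 ≥ 3 from L — Nash equilibrium.
(L, L): Firm A prefers H (9 > 7); Firm B prefers H (12 > 3) — not an equilibrium.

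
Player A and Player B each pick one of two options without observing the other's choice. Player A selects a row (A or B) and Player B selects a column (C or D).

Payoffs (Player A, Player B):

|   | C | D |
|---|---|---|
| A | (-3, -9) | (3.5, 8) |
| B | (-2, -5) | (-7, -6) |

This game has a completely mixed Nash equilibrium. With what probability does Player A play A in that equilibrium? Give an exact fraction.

1/18

Let r be the probability that Player A plays A. In a completely mixed equilibrium, Player B must be indifferent between C and D.
Player B's expected payoff from C is −9r − 5(1−r); from D it is 8r − 6(1−r).
Setting these equal: −4r − 5 = 14r − 6, so r = 1/18.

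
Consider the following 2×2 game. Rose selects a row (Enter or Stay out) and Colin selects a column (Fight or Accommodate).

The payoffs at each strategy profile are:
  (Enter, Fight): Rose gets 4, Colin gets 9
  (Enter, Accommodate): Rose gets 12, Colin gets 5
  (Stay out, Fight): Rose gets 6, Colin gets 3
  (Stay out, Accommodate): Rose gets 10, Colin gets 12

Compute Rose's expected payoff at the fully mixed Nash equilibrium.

First find y, the probability Colin plays Fight, from Rose's indifference between Enter and Stay out: 4y + 12(1−y) = 6y + 10(1−y), giving y = 1/2.
Since Rose is indifferent in equilibrium, Rose's expected payoff equals the payoff from either row against (1/2, 1/2). Using Enter: 4(1/2) + 12(1/2) = 8.

8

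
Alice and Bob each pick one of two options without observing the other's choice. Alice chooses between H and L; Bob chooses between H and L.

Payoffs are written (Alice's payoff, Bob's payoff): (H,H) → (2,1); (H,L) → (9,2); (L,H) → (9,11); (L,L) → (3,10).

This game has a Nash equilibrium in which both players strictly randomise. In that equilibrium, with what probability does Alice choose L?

Let r be the probability that Alice plays H. In a completely mixed equilibrium, Bob must be indifferent between H and L.
Bob's expected payoff from H is r + 11(1−r); from L it is 2r + 10(1−r).
Setting these equal: −10r + 11 = −8r + 10, so r = 1/2.
Therefore Alice plays L with probability 1 − 1/2 = 1/2.

1/2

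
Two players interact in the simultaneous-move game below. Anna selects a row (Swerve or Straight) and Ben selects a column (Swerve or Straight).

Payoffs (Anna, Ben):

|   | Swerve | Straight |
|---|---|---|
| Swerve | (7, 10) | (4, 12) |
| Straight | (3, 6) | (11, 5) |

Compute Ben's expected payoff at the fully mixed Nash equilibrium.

First find p, the probability Anna plays Swerve, from Ben's indifference between Swerve and Straight: 10p + 6(1−p) = 12p + 5(1−p), giving p = 1/3.
Since Ben is indifferent in equilibrium, Ben's expected payoff equals the payoff from either column against (1/3, 2/3). Using Swerve: 10(1/3) + 6(2/3) = 22/3.

22/3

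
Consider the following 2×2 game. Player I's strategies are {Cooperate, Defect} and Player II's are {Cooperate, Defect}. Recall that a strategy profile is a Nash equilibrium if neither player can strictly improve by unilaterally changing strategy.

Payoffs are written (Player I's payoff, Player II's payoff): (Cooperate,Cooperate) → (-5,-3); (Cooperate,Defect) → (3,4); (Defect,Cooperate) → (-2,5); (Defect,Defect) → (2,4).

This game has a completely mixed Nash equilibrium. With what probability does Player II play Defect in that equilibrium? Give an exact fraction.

3/4

Let c be the probability that Player II plays Cooperate. In a completely mixed equilibrium, Player I must be indifferent between Cooperate and Defect.
Player I's expected payoff from Cooperate is −5c + 3(1−c); from Defect it is −2c + 2(1−c).
Setting these equal: −8c + 3 = −4c + 2, so c = 1/4.
Therefore Player II plays Defect with probability 1 − 1/4 = 3/4.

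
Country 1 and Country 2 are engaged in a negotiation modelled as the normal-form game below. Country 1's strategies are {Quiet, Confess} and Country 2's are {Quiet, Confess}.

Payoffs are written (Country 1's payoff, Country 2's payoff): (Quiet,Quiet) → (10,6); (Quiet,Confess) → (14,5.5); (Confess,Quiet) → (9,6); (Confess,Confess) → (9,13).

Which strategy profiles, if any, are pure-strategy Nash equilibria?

(Quiet, Quiet): Country 1 gets 10 ≥ 9 from Confess, and Country 2 gets 6 ≥ 5.5 from Confess — Nash equilibrium.
(Quiet, Confess): Country 2 prefers Quiet (6 > 5.5) — not an equilibrium.
(Confess, Quiet): Country 1 prefers Quiet (10 > 9); Country 2 prefers Confess (13 > 6) — not an equilibrium.
(Confess, Confess): Country 1 prefers Quiet (14 > 9) — not an equilibrium.

(Quiet, Quiet)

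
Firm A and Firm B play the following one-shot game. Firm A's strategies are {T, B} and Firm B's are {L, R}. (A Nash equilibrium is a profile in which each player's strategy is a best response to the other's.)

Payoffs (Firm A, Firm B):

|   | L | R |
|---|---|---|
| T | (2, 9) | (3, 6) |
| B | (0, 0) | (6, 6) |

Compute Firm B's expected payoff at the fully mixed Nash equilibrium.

First find x, the probability Firm A plays T, from Firm B's indifference between L and R: 9x = 6x + 6(1−x), giving x = 2/3.
Since Firm B is indifferent in equilibrium, Firm B's expected payoff equals the payoff from either column against (2/3, 1/3). Using L: 9(2/3) = 6.

6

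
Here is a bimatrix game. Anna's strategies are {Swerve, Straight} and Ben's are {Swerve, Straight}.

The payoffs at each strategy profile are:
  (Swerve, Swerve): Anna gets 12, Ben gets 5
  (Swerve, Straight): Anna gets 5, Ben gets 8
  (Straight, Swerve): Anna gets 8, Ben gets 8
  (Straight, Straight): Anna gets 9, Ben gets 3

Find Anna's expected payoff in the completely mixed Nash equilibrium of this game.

First find y, the probability Ben plays Swerve, from Anna's indifference between Swerve and Straight: 12y + 5(1−y) = 8y + 9(1−y), giving y = 1/2.
Since Anna is indifferent in equilibrium, Anna's expected payoff equals the payoff from either row against (1/2, 1/2). Using Swerve: 12(1/2) + 5(1/2) = 17/2.

17/2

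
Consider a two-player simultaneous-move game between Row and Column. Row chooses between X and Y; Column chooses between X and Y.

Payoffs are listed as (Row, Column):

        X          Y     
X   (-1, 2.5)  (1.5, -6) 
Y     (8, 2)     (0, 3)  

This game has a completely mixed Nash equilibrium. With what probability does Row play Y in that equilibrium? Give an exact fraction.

17/19

Let p be the probability that Row plays X. In a completely mixed equilibrium, Column must be indifferent between X and Y.
Column's expected payoff from X is 2.5p + 2(1−p); from Y it is −6p + 3(1−p).
Setting these equal: 0.5p + 2 = −9p + 3, so p = 2/19.
Therefore Row plays Y with probability 1 − 2/19 = 17/19.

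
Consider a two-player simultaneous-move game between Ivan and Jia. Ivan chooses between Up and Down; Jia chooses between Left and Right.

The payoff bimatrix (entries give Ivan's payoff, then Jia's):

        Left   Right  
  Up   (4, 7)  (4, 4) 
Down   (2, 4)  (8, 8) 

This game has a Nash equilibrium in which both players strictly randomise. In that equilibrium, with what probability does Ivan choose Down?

3/7

Let p be the probability that Ivan plays Up. In a completely mixed equilibrium, Jia must be indifferent between Left and Right.
Jia's expected payoff from Left is 7p + 4(1−p); from Right it is 4p + 8(1−p).
Setting these equal: 3p + 4 = −4p + 8, so p = 4/7.
Therefore Ivan plays Down with probability 1 − 4/7 = 3/7.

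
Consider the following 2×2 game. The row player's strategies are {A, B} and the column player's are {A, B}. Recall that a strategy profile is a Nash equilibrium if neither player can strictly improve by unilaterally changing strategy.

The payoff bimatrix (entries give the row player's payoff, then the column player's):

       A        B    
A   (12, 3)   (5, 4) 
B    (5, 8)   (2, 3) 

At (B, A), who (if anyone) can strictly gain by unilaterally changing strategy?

The row player at (B, A) earns 5; deviating to A yields 12 — a strict improvement.
The column player earns 8; deviating to B yields 3 — not better.
Only the row player has a strictly profitable deviation.

The row player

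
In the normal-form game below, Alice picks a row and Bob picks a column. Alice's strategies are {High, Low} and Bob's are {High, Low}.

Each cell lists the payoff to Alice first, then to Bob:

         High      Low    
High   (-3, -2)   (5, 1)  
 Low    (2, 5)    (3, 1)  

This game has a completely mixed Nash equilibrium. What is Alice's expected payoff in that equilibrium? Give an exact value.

19/7

First find y, the probability Bob plays High, from Alice's indifference between High and Low: −3y + 5(1−y) = 2y + 3(1−y), giving y = 2/7.
Since Alice is indifferent in equilibrium, Alice's expected payoff equals the payoff from either row against (2/7, 5/7). Using High: −3(2/7) + 5(5/7) = 19/7.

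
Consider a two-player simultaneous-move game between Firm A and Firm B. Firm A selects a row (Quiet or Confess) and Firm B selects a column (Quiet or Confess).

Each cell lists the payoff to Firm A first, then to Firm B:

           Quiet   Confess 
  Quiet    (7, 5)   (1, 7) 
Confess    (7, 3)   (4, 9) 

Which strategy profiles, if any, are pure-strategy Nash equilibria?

(Confess, Confess)

(Quiet, Quiet): Firm B prefers Confess (7 > 5) — not an equilibrium.
(Quiet, Confess): Firm A prefers Confess (4 > 1) — not an equilibrium.
(Confess, Quiet): Firm B prefers Confess (9 > 3) — not an equilibrium.
(Confess, Confess): Firm A gets 4 ≥ 1 from Quiet, and Firm B gets 9 ≥ 3 from Quiet — Nash equilibrium.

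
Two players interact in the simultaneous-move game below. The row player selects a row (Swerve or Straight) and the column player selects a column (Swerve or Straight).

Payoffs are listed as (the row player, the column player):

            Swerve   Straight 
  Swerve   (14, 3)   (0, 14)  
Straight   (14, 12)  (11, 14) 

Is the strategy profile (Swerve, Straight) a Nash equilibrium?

At (Swerve, Straight), the row player earns 0; switching to Straight would give 11, so the row player would deviate.
The column player earns 14; switching to Swerve would give 3, so the column player has no profitable deviation.
Since at least one player can profitably deviate, this is not a Nash equilibrium.

No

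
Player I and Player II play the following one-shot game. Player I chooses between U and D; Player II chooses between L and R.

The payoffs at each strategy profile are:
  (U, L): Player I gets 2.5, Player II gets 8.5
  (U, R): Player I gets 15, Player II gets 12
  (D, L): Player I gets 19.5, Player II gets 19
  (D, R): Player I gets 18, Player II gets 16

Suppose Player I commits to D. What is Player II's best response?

Against D, Player II earns 19 from L and 16 from R.
So L is the best response.

L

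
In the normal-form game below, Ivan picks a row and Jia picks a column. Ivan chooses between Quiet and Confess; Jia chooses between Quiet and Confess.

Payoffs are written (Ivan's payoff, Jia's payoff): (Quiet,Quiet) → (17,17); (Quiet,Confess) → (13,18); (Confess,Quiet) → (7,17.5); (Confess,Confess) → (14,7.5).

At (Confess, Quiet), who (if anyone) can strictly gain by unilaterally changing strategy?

Ivan

Ivan at (Confess, Quiet) earns 7; deviating to Quiet yields 17 — a strict improvement.
Jia earns 17.5; deviating to Confess yields 7.5 — not better.
Only Ivan has a strictly profitable deviation.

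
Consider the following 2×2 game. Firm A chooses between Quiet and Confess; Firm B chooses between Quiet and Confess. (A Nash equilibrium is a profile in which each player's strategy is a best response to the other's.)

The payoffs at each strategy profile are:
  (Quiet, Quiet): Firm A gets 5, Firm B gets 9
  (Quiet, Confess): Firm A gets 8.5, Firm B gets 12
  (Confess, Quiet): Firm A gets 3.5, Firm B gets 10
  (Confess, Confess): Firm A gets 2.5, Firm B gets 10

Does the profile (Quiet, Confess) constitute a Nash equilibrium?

Yes

At (Quiet, Confess), Firm A earns 8.5; switching to Confess would give 2.5, so Firm A has no profitable deviation.
Firm B earns 12; switching to Quiet would give 9, so Firm B has no profitable deviation.
Neither player can gain by a unilateral deviation, so this profile is a Nash equilibrium.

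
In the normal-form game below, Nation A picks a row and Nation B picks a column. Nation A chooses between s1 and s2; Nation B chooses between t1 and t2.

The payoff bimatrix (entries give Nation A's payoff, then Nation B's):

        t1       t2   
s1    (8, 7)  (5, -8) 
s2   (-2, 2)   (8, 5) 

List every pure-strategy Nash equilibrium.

(s1, t1): Nation A gets 8 ≥ -2 from s2, and Nation B gets 7 ≥ -8 from t2 — Nash equilibrium.
(s1, t2): Nation A prefers s2 (8 > 5); Nation B prefers t1 (7 > -8) — not an equilibrium.
(s2, t1): Nation A prefers s1 (8 > -2); Nation B prefers t2 (5 > 2) — not an equilibrium.
(s2, t2): Nation A gets 8 ≥ 5 from s1, and Nation B gets 5 ≥ 2 from t1 — Nash equilibrium.

(s1, t1) and (s2, t2)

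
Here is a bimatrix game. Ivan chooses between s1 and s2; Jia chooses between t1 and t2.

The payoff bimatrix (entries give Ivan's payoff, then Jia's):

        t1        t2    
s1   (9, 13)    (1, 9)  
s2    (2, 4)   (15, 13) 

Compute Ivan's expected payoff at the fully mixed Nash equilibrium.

19/3

First find y, the probability Jia plays t1, from Ivan's indifference between s1 and s2: 9y + (1−y) = 2y + 15(1−y), giving y = 2/3.
Since Ivan is indifferent in equilibrium, Ivan's expected payoff equals the payoff from either row against (2/3, 1/3). Using s1: 9(2/3) + (1/3) = 19/3.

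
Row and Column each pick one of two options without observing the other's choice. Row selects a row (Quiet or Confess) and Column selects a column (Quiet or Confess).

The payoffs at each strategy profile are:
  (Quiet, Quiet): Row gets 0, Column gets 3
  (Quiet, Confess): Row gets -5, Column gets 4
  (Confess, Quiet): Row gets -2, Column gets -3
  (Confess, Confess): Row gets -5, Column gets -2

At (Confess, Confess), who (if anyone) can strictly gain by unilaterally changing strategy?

Neither

Row at (Confess, Confess) earns -5; deviating to Quiet yields -5 — not better.
Column earns -2; deviating to Quiet yields -3 — not better.
Neither player can strictly improve; the profile is a Nash equilibrium.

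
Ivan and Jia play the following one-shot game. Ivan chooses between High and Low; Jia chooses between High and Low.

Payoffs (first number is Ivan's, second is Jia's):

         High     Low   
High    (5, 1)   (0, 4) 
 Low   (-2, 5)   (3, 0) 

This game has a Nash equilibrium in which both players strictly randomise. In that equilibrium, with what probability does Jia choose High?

Let q be the probability that Jia plays High. In a completely mixed equilibrium, Ivan must be indifferent between High and Low.
Ivan's expected payoff from High is 5q; from Low it is −2q + 3(1−q).
Setting these equal: 5q = −5q + 3, so q = 3/10.

3/10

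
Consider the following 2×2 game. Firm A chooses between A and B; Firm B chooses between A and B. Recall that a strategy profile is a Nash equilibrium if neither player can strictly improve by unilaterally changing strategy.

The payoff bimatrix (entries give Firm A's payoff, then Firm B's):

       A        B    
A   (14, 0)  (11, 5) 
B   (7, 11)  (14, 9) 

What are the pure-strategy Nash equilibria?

none

(A, A): Firm B prefers B (5 > 0) — not an equilibrium.
(A, B): Firm A prefers B (14 > 11) — not an equilibrium.
(B, A): Firm A prefers A (14 > 7) — not an equilibrium.
(B, B): Firm B prefers A (11 > 9) — not an equilibrium.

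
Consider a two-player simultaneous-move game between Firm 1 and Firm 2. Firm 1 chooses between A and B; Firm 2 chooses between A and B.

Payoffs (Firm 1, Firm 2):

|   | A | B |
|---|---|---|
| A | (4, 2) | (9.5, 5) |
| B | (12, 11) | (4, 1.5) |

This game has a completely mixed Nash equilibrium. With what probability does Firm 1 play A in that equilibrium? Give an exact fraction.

19/25

Let r be the probability that Firm 1 plays A. In a completely mixed equilibrium, Firm 2 must be indifferent between A and B.
Firm 2's expected payoff from A is 2r + 11(1−r); from B it is 5r + 1.5(1−r).
Setting these equal: −9r + 11 = 3.5r + 1.5, so r = 19/25.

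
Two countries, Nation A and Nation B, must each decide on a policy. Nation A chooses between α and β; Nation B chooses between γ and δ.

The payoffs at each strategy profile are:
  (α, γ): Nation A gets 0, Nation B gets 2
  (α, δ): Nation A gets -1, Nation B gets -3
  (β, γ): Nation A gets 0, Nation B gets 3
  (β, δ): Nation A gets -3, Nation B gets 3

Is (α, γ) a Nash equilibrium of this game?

At (α, γ), Nation A earns 0; switching to β would give 0, so Nation A has no profitable deviation.
Nation B earns 2; switching to δ would give -3, so Nation B has no profitable deviation.
Neither player can gain by a unilateral deviation, so this profile is a Nash equilibrium.

Yes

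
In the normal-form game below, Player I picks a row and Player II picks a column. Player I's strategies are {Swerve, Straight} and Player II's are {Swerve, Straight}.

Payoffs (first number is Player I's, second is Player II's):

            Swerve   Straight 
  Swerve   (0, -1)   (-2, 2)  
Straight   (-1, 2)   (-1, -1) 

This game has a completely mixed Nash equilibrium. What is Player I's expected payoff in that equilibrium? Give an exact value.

First find y, the probability Player II plays Swerve, from Player I's indifference between Swerve and Straight: −2(1−y) = −y − (1−y), giving y = 1/2.
Since Player I is indifferent in equilibrium, Player I's expected payoff equals the payoff from either row against (1/2, 1/2). Using Swerve: −2(1/2) = -1.

-1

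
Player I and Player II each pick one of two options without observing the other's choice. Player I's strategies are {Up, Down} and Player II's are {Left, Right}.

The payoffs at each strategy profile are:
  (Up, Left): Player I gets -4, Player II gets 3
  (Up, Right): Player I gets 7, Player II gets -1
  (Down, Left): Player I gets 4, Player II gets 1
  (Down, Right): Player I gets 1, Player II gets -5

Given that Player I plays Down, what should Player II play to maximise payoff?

Left

Against Down, Player II earns 1 from Left and -5 from Right.
So Left is the best response.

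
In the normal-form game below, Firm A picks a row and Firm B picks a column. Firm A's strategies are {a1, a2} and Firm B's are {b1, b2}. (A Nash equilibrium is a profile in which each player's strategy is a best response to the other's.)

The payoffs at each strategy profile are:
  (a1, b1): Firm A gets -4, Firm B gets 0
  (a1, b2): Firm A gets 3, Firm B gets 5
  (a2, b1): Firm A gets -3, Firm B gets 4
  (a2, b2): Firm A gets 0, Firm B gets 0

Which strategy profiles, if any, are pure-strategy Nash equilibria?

(a1, b1): Firm A prefers a2 (-3 > -4); Firm B prefers b2 (5 > 0) — not an equilibrium.
(a1, b2): Firm A gets 3 ≥ 0 from a2, and Firm B gets 5 ≥ 0 from b1 — Nash equilibrium.
(a2, b1): Firm A gets -3 ≥ -4 from a1, and Firm B gets 4 ≥ 0 from b2 — Nash equilibrium.
(a2, b2): Firm A prefers a1 (3 > 0); Firm B prefers b1 (4 > 0) — not an equilibrium.

(a1, b2) and (a2, b1)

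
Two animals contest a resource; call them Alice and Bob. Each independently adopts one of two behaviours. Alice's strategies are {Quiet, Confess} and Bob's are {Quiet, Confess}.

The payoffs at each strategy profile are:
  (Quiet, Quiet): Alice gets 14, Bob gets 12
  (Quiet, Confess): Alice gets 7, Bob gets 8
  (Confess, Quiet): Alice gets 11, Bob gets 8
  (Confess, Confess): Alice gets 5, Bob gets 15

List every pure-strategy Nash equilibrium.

(Quiet, Quiet)

(Quiet, Quiet): Alice gets 14 ≥ 11 from Confess, and Bob gets 12 ≥ 8 from Confess — Nash equilibrium.
(Quiet, Confess): Bob prefers Quiet (12 > 8) — not an equilibrium.
(Confess, Quiet): Alice prefers Quiet (14 > 11); Bob prefers Confess (15 > 8) — not an equilibrium.
(Confess, Confess): Alice prefers Quiet (7 > 5) — not an equilibrium.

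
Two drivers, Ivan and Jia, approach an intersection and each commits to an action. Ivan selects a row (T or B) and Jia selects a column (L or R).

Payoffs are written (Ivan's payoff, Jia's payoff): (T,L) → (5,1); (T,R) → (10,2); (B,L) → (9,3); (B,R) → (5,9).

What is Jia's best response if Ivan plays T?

R

Against T, Jia earns 1 from L and 2 from R.
So R is the best response.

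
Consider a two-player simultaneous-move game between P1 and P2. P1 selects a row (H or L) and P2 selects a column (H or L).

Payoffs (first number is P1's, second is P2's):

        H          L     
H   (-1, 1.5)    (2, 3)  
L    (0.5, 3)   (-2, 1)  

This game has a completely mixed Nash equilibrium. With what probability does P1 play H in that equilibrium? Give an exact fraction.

Let p be the probability that P1 plays H. In a completely mixed equilibrium, P2 must be indifferent between H and L.
P2's expected payoff from H is 1.5p + 3(1−p); from L it is 3p + (1−p).
Setting these equal: −1.5p + 3 = 2p + 1, so p = 4/7.

4/7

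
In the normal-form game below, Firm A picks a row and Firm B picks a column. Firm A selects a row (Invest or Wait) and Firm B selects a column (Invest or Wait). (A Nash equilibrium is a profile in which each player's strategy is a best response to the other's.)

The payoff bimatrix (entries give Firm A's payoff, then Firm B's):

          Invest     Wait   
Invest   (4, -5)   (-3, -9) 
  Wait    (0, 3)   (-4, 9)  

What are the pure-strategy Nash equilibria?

(Invest, Invest)

(Invest, Invest): Firm A gets 4 ≥ 0 from Wait, and Firm B gets -5 ≥ -9 from Wait — Nash equilibrium.
(Invest, Wait): Firm B prefers Invest (-5 > -9) — not an equilibrium.
(Wait, Invest): Firm A prefers Invest (4 > 0); Firm B prefers Wait (9 > 3) — not an equilibrium.
(Wait, Wait): Firm A prefers Invest (-3 > -4) — not an equilibrium.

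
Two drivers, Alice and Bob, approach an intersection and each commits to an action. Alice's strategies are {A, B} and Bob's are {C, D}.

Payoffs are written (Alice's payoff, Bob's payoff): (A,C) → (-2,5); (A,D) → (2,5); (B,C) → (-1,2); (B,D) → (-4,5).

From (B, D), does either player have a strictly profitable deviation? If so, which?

Alice at (B, D) earns -4; deviating to A yields 2 — a strict improvement.
Bob earns 5; deviating to C yields 2 — not better.
Only Alice has a strictly profitable deviation.

Alice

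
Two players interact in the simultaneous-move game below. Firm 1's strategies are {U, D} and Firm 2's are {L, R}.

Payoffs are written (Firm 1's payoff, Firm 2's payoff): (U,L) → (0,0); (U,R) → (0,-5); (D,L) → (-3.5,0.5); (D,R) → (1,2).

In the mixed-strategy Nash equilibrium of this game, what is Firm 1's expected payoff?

0

First find y, the probability Firm 2 plays L, from Firm 1's indifference between U and D: 0 = −3.5y + (1−y), giving y = 2/9.
Since Firm 1 is indifferent in equilibrium, Firm 1's expected payoff equals the payoff from either row against (2/9, 7/9). Using U: 0 = 0.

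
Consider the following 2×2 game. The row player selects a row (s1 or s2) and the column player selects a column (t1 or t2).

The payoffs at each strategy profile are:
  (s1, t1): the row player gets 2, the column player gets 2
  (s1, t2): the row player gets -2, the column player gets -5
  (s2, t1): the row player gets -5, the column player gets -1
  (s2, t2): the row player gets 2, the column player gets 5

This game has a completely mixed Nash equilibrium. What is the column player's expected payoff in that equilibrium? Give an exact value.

5/13

First find x, the probability the row player plays s1, from the column player's indifference between t1 and t2: 2x − (1−x) = −5x + 5(1−x), giving x = 6/13.
Since the column player is indifferent in equilibrium, the column player's expected payoff equals the payoff from either column against (6/13, 7/13). Using t1: 2(6/13) − (7/13) = 5/13.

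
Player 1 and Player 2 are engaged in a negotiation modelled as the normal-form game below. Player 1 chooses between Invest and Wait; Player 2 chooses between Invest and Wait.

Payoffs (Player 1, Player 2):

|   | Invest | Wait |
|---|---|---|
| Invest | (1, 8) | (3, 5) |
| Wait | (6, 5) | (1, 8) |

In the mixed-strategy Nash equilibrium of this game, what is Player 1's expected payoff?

First find q, the probability Player 2 plays Invest, from Player 1's indifference between Invest and Wait: q + 3(1−q) = 6q + (1−q), giving q = 2/7.
Since Player 1 is indifferent in equilibrium, Player 1's expected payoff equals the payoff from either row against (2/7, 5/7). Using Invest: (2/7) + 3(5/7) = 17/7.

17/7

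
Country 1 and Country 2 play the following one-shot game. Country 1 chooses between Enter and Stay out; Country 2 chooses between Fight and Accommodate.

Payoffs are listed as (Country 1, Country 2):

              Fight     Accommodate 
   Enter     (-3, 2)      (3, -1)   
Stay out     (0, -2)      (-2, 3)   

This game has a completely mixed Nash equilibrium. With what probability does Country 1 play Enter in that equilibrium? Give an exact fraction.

Let p be the probability that Country 1 plays Enter. In a completely mixed equilibrium, Country 2 must be indifferent between Fight and Accommodate.
Country 2's expected payoff from Fight is 2p − 2(1−p); from Accommodate it is −p + 3(1−p).
Setting these equal: 4p − 2 = −4p + 3, so p = 5/8.

5/8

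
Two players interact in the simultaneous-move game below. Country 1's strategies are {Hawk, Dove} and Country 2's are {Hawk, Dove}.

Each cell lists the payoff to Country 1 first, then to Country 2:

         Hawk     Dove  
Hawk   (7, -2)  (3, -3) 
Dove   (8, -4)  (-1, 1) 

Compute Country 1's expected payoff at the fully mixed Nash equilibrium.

First find q, the probability Country 2 plays Hawk, from Country 1's indifference between Hawk and Dove: 7q + 3(1−q) = 8q − (1−q), giving q = 4/5.
Since Country 1 is indifferent in equilibrium, Country 1's expected payoff equals the payoff from either row against (4/5, 1/5). Using Hawk: 7(4/5) + 3(1/5) = 31/5.

31/5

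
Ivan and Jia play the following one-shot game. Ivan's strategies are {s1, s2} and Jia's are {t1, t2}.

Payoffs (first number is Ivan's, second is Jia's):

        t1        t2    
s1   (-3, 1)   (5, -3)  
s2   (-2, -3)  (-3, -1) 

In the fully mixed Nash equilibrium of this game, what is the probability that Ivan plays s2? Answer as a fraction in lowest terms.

2/3

Let x be the probability that Ivan plays s1. In a completely mixed equilibrium, Jia must be indifferent between t1 and t2.
Jia's expected payoff from t1 is x − 3(1−x); from t2 it is −3x − (1−x).
Setting these equal: 4x − 3 = −2x − 1, so x = 1/3.
Therefore Ivan plays s2 with probability 1 − 1/3 = 2/3.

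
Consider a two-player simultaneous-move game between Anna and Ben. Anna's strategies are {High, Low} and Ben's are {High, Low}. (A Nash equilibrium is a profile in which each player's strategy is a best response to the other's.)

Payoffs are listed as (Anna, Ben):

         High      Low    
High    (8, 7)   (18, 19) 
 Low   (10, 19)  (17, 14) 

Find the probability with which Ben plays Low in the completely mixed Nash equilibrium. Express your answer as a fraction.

2/3

Let c be the probability that Ben plays High. In a completely mixed equilibrium, Anna must be indifferent between High and Low.
Anna's expected payoff from High is 8c + 18(1−c); from Low it is 10c + 17(1−c).
Setting these equal: −10c + 18 = −7c + 17, so c = 1/3.
Therefore Ben plays Low with probability 1 − 1/3 = 2/3.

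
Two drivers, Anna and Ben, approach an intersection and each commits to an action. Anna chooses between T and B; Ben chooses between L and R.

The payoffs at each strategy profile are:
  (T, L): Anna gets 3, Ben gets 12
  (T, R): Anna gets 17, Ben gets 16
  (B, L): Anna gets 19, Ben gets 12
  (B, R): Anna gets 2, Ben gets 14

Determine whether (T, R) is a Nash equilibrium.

At (T, R), Anna earns 17; switching to B would give 2, so Anna has no profitable deviation.
Ben earns 16; switching to L would give 12, so Ben has no profitable deviation.
Neither player can gain by a unilateral deviation, so this profile is a Nash equilibrium.

Yes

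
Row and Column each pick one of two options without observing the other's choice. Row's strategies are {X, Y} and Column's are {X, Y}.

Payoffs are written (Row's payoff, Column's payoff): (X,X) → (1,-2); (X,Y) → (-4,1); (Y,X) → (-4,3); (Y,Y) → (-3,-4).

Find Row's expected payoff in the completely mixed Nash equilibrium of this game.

-19/6

First find q, the probability Column plays X, from Row's indifference between X and Y: q − 4(1−q) = −4q − 3(1−q), giving q = 1/6.
Since Row is indifferent in equilibrium, Row's expected payoff equals the payoff from either row against (1/6, 5/6). Using X: (1/6) − 4(5/6) = -19/6.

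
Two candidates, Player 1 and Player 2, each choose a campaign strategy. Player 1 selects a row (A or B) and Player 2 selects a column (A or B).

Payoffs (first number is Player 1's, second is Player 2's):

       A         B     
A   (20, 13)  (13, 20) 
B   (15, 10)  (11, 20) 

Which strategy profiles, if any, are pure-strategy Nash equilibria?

(A, A): Player 2 prefers B (20 > 13) — not an equilibrium.
(A, B): Player 1 gets 13 ≥ 11 from B, and Player 2 gets 20 ≥ 13 from A — Nash equilibrium.
(B, A): Player 1 prefers A (20 > 15); Player 2 prefers B (20 > 10) — not an equilibrium.
(B, B): Player 1 prefers A (13 > 11) — not an equilibrium.

(A, B)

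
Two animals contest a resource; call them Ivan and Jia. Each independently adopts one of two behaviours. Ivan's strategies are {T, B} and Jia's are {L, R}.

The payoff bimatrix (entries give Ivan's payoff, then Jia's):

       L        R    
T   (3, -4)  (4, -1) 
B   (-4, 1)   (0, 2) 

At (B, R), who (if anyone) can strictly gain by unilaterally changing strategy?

Ivan at (B, R) earns 0; deviating to T yields 4 — a strict improvement.
Jia earns 2; deviating to L yields 1 — not better.
Only Ivan has a strictly profitable deviation.

Ivan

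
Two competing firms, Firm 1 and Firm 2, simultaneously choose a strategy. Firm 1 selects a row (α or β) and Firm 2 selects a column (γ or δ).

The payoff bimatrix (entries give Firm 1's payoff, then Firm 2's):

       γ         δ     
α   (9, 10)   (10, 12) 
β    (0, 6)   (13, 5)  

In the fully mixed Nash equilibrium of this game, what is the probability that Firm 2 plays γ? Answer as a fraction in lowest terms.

Let y be the probability that Firm 2 plays γ. In a completely mixed equilibrium, Firm 1 must be indifferent between α and β.
Firm 1's expected payoff from α is 9y + 10(1−y); from β it is 13(1−y).
Setting these equal: −y + 10 = −13y + 13, so y = 1/4.

1/4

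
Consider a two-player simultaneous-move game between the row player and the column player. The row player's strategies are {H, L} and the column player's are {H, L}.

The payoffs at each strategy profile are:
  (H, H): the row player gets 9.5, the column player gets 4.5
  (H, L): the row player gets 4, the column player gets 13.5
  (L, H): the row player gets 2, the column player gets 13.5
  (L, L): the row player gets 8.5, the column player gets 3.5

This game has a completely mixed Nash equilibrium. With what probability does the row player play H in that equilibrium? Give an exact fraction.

10/19

Let r be the probability that the row player plays H. In a completely mixed equilibrium, the column player must be indifferent between H and L.
The column player's expected payoff from H is 4.5r + 13.5(1−r); from L it is 13.5r + 3.5(1−r).
Setting these equal: −9r + 13.5 = 10r + 3.5, so r = 10/19.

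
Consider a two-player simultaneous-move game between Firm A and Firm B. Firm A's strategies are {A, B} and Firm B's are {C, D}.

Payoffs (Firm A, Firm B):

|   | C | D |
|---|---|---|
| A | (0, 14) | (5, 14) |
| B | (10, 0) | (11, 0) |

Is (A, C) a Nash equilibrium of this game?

At (A, C), Firm A earns 0; switching to B would give 10, so Firm A would deviate.
Firm B earns 14; switching to D would give 14, so Firm B has no profitable deviation.
Since at least one player can profitably deviate, this is not a Nash equilibrium.

No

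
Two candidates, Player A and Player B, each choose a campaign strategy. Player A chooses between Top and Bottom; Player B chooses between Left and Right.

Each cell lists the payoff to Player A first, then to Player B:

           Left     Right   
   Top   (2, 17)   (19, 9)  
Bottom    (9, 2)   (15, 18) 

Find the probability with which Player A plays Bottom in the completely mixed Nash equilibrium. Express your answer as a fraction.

1/3

Let x be the probability that Player A plays Top. In a completely mixed equilibrium, Player B must be indifferent between Left and Right.
Player B's expected payoff from Left is 17x + 2(1−x); from Right it is 9x + 18(1−x).
Setting these equal: 15x + 2 = −9x + 18, so x = 2/3.
Therefore Player A plays Bottom with probability 1 − 2/3 = 1/3.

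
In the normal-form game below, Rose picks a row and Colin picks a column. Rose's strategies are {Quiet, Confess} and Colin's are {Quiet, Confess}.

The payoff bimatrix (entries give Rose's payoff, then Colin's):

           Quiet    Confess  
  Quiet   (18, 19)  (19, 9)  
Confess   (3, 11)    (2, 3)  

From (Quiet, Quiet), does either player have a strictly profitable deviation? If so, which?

Neither

Rose at (Quiet, Quiet) earns 18; deviating to Confess yields 3 — not better.
Colin earns 19; deviating to Confess yields 9 — not better.
Neither player can strictly improve; the profile is a Nash equilibrium.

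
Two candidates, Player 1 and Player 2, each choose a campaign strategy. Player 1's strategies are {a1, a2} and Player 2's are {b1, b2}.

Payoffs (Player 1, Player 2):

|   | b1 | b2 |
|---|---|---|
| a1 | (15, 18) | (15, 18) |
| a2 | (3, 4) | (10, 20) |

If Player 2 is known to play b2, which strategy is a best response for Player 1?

Against b2, Player 1 earns 15 from a1 and 10 from a2.
So a1 is the best response.

a1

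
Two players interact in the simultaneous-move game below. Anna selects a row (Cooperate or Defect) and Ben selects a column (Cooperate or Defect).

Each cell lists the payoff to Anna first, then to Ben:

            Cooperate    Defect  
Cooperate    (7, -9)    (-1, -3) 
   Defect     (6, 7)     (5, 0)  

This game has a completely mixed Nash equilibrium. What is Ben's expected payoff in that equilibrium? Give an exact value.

First find p, the probability Anna plays Cooperate, from Ben's indifference between Cooperate and Defect: −9p + 7(1−p) = −3p, giving p = 7/13.
Since Ben is indifferent in equilibrium, Ben's expected payoff equals the payoff from either column against (7/13, 6/13). Using Cooperate: −9(7/13) + 7(6/13) = -21/13.

-21/13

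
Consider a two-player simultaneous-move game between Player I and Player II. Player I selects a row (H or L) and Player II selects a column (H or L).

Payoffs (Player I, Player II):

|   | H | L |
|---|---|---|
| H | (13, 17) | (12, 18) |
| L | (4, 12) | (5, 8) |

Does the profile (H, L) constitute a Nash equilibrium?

At (H, L), Player I earns 12; switching to L would give 5, so Player I has no profitable deviation.
Player II earns 18; switching to H would give 17, so Player II has no profitable deviation.
Neither player can gain by a unilateral deviation, so this profile is a Nash equilibrium.

Yes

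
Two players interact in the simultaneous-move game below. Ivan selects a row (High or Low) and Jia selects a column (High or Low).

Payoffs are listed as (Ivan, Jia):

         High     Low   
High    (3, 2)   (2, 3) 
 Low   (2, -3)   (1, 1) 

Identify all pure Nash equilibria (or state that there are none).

(High, Low)

(High, High): Jia prefers Low (3 > 2) — not an equilibrium.
(High, Low): Ivan gets 2 ≥ 1 from Low, and Jia gets 3 ≥ 2 from High — Nash equilibrium.
(Low, High): Ivan prefers High (3 > 2); Jia prefers Low (1 > -3) — not an equilibrium.
(Low, Low): Ivan prefers High (2 > 1) — not an equilibrium.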